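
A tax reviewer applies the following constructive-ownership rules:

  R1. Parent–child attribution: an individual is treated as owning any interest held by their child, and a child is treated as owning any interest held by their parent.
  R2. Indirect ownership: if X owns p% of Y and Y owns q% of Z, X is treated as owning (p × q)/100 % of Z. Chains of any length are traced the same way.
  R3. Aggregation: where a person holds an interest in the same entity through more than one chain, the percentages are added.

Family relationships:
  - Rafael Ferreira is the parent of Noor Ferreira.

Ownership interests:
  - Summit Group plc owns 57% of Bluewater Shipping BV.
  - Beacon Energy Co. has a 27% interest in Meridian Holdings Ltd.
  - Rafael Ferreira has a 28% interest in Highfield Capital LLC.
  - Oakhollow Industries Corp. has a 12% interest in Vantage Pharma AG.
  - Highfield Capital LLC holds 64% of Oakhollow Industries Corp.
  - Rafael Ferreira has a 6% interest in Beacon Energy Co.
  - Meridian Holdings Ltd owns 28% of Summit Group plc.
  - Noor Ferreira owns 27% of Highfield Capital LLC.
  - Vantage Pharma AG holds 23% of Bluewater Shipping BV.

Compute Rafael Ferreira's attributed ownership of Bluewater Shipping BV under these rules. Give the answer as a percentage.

1.230072%

By parent–child attribution (R1), Rafael Ferreira is treated as also owning Noor Ferreira's interest in Highfield Capital LLC, giving 28% + 27% = 55%.
Chain via Beacon Energy Co. → Meridian Holdings Ltd → Summit Group plc (R2): 6% × 27% × 28% × 57% = 0.258552% of Bluewater Shipping BV.
Chain via Highfield Capital LLC → Oakhollow Industries Corp. → Vantage Pharma AG (R2): 55% × 64% × 12% × 23% = 0.97152% of Bluewater Shipping BV.
Aggregating (R3): 0.258552% + 0.97152% = 1.230072%.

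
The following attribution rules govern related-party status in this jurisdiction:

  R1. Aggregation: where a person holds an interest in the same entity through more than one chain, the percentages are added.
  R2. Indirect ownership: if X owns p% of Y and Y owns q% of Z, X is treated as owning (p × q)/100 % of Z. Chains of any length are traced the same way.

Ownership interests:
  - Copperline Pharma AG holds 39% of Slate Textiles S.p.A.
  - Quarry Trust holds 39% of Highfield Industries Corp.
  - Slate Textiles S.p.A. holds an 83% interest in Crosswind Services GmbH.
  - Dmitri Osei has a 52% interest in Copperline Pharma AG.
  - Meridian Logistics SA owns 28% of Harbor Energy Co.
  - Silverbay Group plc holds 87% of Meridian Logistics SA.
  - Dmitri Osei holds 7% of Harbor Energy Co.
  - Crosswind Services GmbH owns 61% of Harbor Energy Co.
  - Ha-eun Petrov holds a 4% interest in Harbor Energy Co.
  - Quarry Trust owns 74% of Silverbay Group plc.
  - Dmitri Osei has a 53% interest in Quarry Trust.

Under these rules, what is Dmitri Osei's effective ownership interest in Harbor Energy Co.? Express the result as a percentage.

26.821756%

Chain via Copperline Pharma AG → Slate Textiles S.p.A. → Crosswind Services GmbH (R2): 52% × 39% × 83% × 61% = 10.267764% of Harbor Energy Co.
Chain via Quarry Trust → Silverbay Group plc → Meridian Logistics SA (R2): 53% × 74% × 87% × 28% = 9.553992% of Harbor Energy Co.
Direct interest in Harbor Energy Co: 7%.
Aggregating (R1): 10.267764% + 9.553992% + 7% = 26.821756%.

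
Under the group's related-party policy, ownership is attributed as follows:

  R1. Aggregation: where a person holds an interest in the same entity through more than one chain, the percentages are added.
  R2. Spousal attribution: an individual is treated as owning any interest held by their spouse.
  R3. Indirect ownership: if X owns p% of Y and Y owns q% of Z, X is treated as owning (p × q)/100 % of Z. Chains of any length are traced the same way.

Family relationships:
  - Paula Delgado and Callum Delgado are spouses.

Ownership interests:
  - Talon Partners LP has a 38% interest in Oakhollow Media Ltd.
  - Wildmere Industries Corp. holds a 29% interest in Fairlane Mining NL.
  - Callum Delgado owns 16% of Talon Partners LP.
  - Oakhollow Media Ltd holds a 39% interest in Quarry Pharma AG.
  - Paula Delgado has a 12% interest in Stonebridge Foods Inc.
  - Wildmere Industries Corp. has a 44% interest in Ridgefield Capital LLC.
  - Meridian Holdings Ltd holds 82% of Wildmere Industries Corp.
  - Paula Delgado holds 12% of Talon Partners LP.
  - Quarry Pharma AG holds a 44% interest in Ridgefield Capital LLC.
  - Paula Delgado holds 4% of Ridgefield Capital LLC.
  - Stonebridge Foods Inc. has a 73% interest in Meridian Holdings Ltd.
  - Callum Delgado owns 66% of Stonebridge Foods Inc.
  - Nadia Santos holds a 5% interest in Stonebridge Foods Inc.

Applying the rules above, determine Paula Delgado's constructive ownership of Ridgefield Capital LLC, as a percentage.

26.369776%

By spousal attribution (R2), Paula Delgado is treated as also owning Callum Delgado's interest in Talon Partners LP, giving 12% + 16% = 28%.
By spousal attribution (R2), Paula Delgado is treated as also owning Callum Delgado's interest in Stonebridge Foods Inc, giving 12% + 66% = 78%.
Chain via Talon Partners LP → Oakhollow Media Ltd → Quarry Pharma AG (R3): 28% × 38% × 39% × 44% = 1.825824% of Ridgefield Capital LLC.
Chain via Stonebridge Foods Inc. → Meridian Holdings Ltd → Wildmere Industries Corp. (R3): 78% × 73% × 82% × 44% = 20.543952% of Ridgefield Capital LLC.
Direct interest in Ridgefield Capital LLC: 4%.
Aggregating (R1): 1.825824% + 20.543952% + 4% = 26.369776%.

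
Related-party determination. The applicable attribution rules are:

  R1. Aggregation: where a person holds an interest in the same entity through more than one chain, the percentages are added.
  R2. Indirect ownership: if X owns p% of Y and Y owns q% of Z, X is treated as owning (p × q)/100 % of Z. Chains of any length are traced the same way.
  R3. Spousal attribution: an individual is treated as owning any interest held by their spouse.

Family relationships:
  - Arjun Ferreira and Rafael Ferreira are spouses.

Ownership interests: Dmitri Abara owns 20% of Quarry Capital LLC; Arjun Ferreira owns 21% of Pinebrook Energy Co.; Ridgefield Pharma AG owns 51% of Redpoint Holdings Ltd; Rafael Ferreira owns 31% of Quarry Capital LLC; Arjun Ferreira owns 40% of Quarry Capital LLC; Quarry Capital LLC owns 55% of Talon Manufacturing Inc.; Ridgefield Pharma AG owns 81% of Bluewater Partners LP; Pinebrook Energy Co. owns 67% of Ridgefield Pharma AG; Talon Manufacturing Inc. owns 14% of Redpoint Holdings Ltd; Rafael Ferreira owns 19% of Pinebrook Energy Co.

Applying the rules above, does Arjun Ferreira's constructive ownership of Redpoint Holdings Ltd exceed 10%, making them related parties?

By spousal attribution (R3), Arjun Ferreira is treated as also owning Rafael Ferreira's interest in Quarry Capital LLC, giving 40% + 31% = 71%.
By spousal attribution (R3), Arjun Ferreira is treated as also owning Rafael Ferreira's interest in Pinebrook Energy Co, giving 21% + 19% = 40%.
Chain via Quarry Capital LLC → Talon Manufacturing Inc. (R2): 71% × 55% × 14% = 5.467% of Redpoint Holdings Ltd.
Chain via Pinebrook Energy Co. → Ridgefield Pharma AG (R2): 40% × 67% × 51% = 13.668% of Redpoint Holdings Ltd.
Aggregating (R1): 5.467% + 13.668% = 19.135%.
19.135% exceeds the 10% threshold, so Arjun is a related party to Redpoint Holdings Ltd.

Yes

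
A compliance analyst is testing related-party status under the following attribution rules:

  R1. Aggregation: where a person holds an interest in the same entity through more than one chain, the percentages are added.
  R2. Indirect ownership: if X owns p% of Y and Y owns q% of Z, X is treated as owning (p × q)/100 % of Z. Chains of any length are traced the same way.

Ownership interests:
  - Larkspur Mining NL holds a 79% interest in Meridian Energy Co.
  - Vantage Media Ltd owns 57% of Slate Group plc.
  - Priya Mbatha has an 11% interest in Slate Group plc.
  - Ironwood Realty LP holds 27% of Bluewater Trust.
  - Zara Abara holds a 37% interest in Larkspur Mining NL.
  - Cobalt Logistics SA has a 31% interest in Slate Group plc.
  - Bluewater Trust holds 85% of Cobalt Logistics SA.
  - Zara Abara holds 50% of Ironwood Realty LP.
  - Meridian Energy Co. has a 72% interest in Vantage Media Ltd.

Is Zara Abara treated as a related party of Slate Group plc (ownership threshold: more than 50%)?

No

Chain via Larkspur Mining NL → Meridian Energy Co. → Vantage Media Ltd (R2): 37% × 79% × 72% × 57% = 11.995992% of Slate Group plc.
Chain via Ironwood Realty LP → Bluewater Trust → Cobalt Logistics SA (R2): 50% × 27% × 85% × 31% = 3.55725% of Slate Group plc.
Aggregating (R1): 11.995992% + 3.55725% = 15.553242%.
15.553242% does not exceed the 50% threshold, so Zara is not a related party to Slate Group plc.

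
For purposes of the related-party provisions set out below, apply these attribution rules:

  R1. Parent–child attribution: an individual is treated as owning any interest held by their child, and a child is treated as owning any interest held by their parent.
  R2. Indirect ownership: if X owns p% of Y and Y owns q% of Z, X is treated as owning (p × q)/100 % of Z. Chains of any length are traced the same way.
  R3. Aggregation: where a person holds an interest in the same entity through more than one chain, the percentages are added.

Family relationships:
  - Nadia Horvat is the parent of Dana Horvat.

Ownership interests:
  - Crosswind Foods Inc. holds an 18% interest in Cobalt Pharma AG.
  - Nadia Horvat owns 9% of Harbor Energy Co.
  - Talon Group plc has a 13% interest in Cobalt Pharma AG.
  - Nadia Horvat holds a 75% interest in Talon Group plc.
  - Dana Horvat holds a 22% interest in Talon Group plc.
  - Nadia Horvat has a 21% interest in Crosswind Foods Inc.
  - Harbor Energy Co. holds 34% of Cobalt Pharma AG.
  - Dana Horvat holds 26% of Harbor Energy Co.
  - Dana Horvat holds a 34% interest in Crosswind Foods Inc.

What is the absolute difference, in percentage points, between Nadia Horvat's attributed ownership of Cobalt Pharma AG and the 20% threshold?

14.41

By parent–child attribution (R1), Nadia Horvat is treated as also owning Dana Horvat's interest in Talon Group plc, giving 75% + 22% = 97%.
By parent–child attribution (R1), Nadia Horvat is treated as also owning Dana Horvat's interest in Harbor Energy Co, giving 9% + 26% = 35%.
By parent–child attribution (R1), Nadia Horvat is treated as also owning Dana Horvat's interest in Crosswind Foods Inc, giving 21% + 34% = 55%.
Chain via Talon Group plc (R2): 97% × 13% = 12.61% of Cobalt Pharma AG.
Chain via Harbor Energy Co. (R2): 35% × 34% = 11.9% of Cobalt Pharma AG.
Chain via Crosswind Foods Inc. (R2): 55% × 18% = 9.9% of Cobalt Pharma AG.
Aggregating (R3): 12.61% + 11.9% + 9.9% = 34.41%.
34.41% exceeds the 20% threshold by 14.41 percentage points.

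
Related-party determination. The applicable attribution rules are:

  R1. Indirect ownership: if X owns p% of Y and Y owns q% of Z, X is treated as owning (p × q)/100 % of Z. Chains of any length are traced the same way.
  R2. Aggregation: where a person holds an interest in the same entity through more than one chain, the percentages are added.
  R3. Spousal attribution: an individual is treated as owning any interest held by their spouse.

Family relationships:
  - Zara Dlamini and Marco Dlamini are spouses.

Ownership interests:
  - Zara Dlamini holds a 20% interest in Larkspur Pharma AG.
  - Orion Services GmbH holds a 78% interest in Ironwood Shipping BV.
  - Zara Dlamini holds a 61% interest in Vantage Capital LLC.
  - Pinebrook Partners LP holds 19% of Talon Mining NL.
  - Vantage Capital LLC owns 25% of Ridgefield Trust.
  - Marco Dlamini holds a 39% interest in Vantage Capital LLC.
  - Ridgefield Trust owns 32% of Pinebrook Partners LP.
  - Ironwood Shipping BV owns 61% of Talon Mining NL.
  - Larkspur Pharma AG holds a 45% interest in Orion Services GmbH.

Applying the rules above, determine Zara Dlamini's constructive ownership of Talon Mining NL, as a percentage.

By spousal attribution (R3), Zara Dlamini is treated as also owning Marco Dlamini's interest in Vantage Capital LLC, giving 61% + 39% = 100%.
Chain via Vantage Capital LLC → Ridgefield Trust → Pinebrook Partners LP (R1): 100% × 25% × 32% × 19% = 1.52% of Talon Mining NL.
Chain via Larkspur Pharma AG → Orion Services GmbH → Ironwood Shipping BV (R1): 20% × 45% × 78% × 61% = 4.2822% of Talon Mining NL.
Aggregating (R2): 1.52% + 4.2822% = 5.8022%.

5.8022%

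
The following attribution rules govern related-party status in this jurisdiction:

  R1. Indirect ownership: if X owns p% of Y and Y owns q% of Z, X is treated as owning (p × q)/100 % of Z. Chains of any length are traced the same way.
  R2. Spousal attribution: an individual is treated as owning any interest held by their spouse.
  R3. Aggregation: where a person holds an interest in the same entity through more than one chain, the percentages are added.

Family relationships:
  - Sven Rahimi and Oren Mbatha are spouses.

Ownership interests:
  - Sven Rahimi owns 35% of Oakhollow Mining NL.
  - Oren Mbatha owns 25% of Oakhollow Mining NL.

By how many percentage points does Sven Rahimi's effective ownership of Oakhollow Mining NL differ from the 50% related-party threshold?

10

By spousal attribution (R2), Sven Rahimi is treated as also owning Oren Mbatha's interest in Oakhollow Mining NL, giving 35% + 25% = 60%.
Direct interest in Oakhollow Mining NL: 60%.
60% exceeds the 50% threshold by 10 percentage points.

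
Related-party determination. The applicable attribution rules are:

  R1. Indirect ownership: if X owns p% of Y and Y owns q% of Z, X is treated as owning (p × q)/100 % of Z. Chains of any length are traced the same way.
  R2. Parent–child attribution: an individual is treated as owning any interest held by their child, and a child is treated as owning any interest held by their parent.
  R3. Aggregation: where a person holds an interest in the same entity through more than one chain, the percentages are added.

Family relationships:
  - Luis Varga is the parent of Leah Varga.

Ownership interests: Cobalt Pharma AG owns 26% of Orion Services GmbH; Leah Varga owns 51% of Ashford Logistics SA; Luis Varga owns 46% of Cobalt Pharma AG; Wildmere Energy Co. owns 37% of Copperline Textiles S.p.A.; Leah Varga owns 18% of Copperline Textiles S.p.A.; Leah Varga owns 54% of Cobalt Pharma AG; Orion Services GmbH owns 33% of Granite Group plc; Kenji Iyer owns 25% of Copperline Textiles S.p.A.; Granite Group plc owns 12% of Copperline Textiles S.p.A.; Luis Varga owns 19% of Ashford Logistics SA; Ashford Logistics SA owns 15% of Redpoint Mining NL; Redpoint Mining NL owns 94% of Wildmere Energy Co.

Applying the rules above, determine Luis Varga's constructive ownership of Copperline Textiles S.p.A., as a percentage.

By parent–child attribution (R2), Luis Varga is treated as also owning Leah Varga's interest in Ashford Logistics SA, giving 19% + 51% = 70%.
By parent–child attribution (R2), Luis Varga is treated as also owning Leah Varga's interest in Cobalt Pharma AG, giving 46% + 54% = 100%.
By parent–child attribution (R2), Luis Varga is treated as owning Leah Varga's 18% interest in Copperline Textiles S.p.A.
Chain via Ashford Logistics SA → Redpoint Mining NL → Wildmere Energy Co. (R1): 70% × 15% × 94% × 37% = 3.6519% of Copperline Textiles S.p.A.
Chain via Cobalt Pharma AG → Orion Services GmbH → Granite Group plc (R1): 100% × 26% × 33% × 12% = 1.0296% of Copperline Textiles S.p.A.
Direct interest in Copperline Textiles S.p.A: 18%.
Aggregating (R3): 3.6519% + 1.0296% + 18% = 22.6815%.

22.6815%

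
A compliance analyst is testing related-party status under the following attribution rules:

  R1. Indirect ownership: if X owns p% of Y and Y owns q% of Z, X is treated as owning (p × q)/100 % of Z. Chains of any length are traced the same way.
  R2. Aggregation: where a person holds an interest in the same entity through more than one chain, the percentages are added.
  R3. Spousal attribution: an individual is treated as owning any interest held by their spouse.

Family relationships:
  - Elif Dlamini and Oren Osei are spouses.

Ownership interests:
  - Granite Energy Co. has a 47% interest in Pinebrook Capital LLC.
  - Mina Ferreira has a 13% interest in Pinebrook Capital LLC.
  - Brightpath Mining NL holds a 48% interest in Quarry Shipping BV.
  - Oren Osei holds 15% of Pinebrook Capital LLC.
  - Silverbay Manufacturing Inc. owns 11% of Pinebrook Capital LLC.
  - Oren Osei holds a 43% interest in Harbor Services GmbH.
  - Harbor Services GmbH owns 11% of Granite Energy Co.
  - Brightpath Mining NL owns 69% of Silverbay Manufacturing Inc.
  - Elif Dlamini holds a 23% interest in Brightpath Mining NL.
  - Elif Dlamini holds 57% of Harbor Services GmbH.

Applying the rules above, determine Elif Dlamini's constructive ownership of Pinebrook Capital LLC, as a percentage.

21.9157%

By spousal attribution (R3), Elif Dlamini is treated as also owning Oren Osei's interest in Harbor Services GmbH, giving 57% + 43% = 100%.
By spousal attribution (R3), Elif Dlamini is treated as owning Oren Osei's 15% interest in Pinebrook Capital LLC.
Chain via Brightpath Mining NL → Silverbay Manufacturing Inc. (R1): 23% × 69% × 11% = 1.7457% of Pinebrook Capital LLC.
Chain via Harbor Services GmbH → Granite Energy Co. (R1): 100% × 11% × 47% = 5.17% of Pinebrook Capital LLC.
Direct interest in Pinebrook Capital LLC: 15%.
Aggregating (R2): 1.7457% + 5.17% + 15% = 21.9157%.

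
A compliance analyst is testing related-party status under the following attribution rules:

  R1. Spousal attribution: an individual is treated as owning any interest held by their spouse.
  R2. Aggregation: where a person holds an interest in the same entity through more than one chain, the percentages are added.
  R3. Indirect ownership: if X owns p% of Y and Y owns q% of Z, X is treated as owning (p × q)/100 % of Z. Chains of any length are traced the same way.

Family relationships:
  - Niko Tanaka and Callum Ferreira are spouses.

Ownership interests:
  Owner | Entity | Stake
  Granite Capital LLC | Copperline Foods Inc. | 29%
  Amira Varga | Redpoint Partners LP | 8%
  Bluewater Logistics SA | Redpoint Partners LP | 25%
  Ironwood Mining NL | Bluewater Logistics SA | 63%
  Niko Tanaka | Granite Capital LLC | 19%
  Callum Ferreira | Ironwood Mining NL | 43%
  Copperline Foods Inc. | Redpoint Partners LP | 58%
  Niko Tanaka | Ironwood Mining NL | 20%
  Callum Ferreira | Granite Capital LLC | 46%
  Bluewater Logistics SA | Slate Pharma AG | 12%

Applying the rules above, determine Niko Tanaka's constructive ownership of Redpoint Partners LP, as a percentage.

By spousal attribution (R1), Niko Tanaka is treated as also owning Callum Ferreira's interest in Ironwood Mining NL, giving 20% + 43% = 63%.
By spousal attribution (R1), Niko Tanaka is treated as also owning Callum Ferreira's interest in Granite Capital LLC, giving 19% + 46% = 65%.
Chain via Ironwood Mining NL → Bluewater Logistics SA (R3): 63% × 63% × 25% = 9.9225% of Redpoint Partners LP.
Chain via Granite Capital LLC → Copperline Foods Inc. (R3): 65% × 29% × 58% = 10.933% of Redpoint Partners LP.
Aggregating (R2): 9.9225% + 10.933% = 20.8555%.

20.8555%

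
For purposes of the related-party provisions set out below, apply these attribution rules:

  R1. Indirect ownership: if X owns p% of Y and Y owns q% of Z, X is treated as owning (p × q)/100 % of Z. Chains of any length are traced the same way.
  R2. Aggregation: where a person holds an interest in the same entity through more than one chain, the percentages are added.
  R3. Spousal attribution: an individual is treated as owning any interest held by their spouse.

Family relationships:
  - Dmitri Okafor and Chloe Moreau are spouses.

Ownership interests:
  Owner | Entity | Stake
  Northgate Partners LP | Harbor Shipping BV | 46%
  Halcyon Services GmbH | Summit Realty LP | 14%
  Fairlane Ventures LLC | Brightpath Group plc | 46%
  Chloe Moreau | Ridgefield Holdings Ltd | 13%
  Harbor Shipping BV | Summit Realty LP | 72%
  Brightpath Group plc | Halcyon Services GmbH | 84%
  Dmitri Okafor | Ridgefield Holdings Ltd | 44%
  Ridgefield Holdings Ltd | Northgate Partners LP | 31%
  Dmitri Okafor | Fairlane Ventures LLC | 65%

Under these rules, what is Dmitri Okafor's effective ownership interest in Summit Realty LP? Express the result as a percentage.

By spousal attribution (R3), Dmitri Okafor is treated as also owning Chloe Moreau's interest in Ridgefield Holdings Ltd, giving 44% + 13% = 57%.
Chain via Fairlane Ventures LLC → Brightpath Group plc → Halcyon Services GmbH (R1): 65% × 46% × 84% × 14% = 3.51624% of Summit Realty LP.
Chain via Ridgefield Holdings Ltd → Northgate Partners LP → Harbor Shipping BV (R1): 57% × 31% × 46% × 72% = 5.852304% of Summit Realty LP.
Aggregating (R2): 3.51624% + 5.852304% = 9.368544%.

9.368544%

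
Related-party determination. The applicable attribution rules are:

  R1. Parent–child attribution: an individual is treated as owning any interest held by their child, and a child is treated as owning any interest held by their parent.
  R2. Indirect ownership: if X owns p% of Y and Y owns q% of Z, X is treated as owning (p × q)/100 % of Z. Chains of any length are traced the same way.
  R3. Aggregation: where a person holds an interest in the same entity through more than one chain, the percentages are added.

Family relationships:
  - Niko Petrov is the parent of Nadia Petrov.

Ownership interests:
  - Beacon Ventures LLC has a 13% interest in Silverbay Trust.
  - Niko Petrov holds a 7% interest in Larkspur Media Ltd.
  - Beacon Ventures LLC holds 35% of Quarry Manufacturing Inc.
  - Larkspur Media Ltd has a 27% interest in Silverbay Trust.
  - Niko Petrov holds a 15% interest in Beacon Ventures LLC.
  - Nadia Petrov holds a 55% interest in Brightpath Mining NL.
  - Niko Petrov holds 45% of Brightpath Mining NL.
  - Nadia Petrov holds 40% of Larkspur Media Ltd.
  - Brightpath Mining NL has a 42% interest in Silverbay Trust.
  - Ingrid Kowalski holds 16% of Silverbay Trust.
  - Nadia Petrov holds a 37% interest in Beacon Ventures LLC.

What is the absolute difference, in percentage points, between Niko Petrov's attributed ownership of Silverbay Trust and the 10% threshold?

51.45

By parent–child attribution (R1), Niko Petrov is treated as also owning Nadia Petrov's interest in Larkspur Media Ltd, giving 7% + 40% = 47%.
By parent–child attribution (R1), Niko Petrov is treated as also owning Nadia Petrov's interest in Beacon Ventures LLC, giving 15% + 37% = 52%.
By parent–child attribution (R1), Niko Petrov is treated as also owning Nadia Petrov's interest in Brightpath Mining NL, giving 45% + 55% = 100%.
Chain via Larkspur Media Ltd (R2): 47% × 27% = 12.69% of Silverbay Trust.
Chain via Beacon Ventures LLC (R2): 52% × 13% = 6.76% of Silverbay Trust.
Chain via Brightpath Mining NL (R2): 100% × 42% = 42% of Silverbay Trust.
Aggregating (R3): 12.69% + 6.76% + 42% = 61.45%.
61.45% exceeds the 10% threshold by 51.45 percentage points.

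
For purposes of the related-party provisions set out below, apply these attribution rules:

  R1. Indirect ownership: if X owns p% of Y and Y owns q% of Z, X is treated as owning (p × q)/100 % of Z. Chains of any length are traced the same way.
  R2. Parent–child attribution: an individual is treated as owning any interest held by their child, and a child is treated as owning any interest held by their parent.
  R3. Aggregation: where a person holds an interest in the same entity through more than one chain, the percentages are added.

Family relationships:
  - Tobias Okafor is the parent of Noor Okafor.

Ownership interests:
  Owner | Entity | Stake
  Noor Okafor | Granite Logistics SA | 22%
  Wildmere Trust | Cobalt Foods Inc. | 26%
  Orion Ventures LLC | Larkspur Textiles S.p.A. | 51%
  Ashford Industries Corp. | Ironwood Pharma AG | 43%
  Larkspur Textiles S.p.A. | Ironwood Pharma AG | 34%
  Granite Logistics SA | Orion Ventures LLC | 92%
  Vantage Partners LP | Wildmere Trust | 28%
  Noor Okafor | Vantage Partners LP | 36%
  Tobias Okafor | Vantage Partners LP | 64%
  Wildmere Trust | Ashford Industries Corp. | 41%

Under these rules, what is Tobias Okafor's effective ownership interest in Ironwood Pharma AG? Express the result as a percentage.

By parent–child attribution (R2), Tobias Okafor is treated as also owning Noor Okafor's interest in Vantage Partners LP, giving 64% + 36% = 100%.
By parent–child attribution (R2), Tobias Okafor is treated as owning Noor Okafor's 22% interest in Granite Logistics SA.
Chain via Vantage Partners LP → Wildmere Trust → Ashford Industries Corp. (R1): 100% × 28% × 41% × 43% = 4.9364% of Ironwood Pharma AG.
Chain via Granite Logistics SA → Orion Ventures LLC → Larkspur Textiles S.p.A. (R1): 22% × 92% × 51% × 34% = 3.509616% of Ironwood Pharma AG.
Aggregating (R3): 4.9364% + 3.509616% = 8.446016%.

8.446016%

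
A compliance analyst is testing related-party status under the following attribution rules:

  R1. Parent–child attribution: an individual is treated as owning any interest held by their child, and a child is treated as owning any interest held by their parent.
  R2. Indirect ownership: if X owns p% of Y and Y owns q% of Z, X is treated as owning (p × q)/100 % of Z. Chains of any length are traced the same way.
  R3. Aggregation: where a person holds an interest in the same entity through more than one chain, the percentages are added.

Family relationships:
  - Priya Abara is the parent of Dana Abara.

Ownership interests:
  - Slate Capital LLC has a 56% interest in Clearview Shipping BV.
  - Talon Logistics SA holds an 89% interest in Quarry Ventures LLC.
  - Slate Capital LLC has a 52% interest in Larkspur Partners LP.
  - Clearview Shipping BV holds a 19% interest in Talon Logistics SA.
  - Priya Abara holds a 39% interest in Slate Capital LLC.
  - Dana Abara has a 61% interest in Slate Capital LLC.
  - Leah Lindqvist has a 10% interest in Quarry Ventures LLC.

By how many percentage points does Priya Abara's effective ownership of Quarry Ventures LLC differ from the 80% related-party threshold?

By parent–child attribution (R1), Priya Abara is treated as also owning Dana Abara's interest in Slate Capital LLC, giving 39% + 61% = 100%.
Chain via Slate Capital LLC → Clearview Shipping BV → Talon Logistics SA (R2): 100% × 56% × 19% × 89% = 9.4696% of Quarry Ventures LLC.
9.4696% falls short of the 80% threshold by 70.5304 percentage points.

70.5304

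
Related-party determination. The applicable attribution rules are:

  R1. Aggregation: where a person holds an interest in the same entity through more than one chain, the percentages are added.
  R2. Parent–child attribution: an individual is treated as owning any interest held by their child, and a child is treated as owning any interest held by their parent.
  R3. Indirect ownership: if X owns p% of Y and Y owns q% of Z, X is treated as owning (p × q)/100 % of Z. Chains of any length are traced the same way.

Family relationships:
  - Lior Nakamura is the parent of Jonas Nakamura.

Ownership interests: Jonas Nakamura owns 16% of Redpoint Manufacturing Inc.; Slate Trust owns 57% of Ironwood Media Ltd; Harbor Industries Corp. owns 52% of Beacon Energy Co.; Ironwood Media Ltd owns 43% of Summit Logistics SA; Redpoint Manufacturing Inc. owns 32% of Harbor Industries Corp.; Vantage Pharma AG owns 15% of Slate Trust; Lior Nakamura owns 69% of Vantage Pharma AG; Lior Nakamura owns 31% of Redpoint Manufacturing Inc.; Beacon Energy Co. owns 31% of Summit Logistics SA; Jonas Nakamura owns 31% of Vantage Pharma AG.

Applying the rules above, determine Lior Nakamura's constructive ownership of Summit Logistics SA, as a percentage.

6.100948%

By parent–child attribution (R2), Lior Nakamura is treated as also owning Jonas Nakamura's interest in Vantage Pharma AG, giving 69% + 31% = 100%.
By parent–child attribution (R2), Lior Nakamura is treated as also owning Jonas Nakamura's interest in Redpoint Manufacturing Inc, giving 31% + 16% = 47%.
Chain via Vantage Pharma AG → Slate Trust → Ironwood Media Ltd (R3): 100% × 15% × 57% × 43% = 3.6765% of Summit Logistics SA.
Chain via Redpoint Manufacturing Inc. → Harbor Industries Corp. → Beacon Energy Co. (R3): 47% × 32% × 52% × 31% = 2.424448% of Summit Logistics SA.
Aggregating (R1): 3.6765% + 2.424448% = 6.100948%.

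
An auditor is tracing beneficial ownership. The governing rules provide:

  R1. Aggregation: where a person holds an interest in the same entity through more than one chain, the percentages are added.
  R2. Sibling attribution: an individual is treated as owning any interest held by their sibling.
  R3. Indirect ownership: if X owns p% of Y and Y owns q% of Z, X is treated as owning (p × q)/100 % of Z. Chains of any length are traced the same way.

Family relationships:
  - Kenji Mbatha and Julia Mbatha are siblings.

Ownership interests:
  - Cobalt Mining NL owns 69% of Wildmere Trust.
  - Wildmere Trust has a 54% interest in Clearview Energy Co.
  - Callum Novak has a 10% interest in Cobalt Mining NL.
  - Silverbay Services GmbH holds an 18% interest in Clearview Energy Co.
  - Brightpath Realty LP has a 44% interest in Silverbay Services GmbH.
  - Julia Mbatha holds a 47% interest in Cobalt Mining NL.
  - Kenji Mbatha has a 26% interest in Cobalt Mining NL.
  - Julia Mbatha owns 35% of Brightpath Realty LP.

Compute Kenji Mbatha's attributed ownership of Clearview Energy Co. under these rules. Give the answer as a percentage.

By sibling attribution (R2), Kenji Mbatha is treated as also owning Julia Mbatha's interest in Cobalt Mining NL, giving 26% + 47% = 73%.
By sibling attribution (R2), Kenji Mbatha is treated as owning Julia Mbatha's 35% interest in Brightpath Realty LP.
Chain via Cobalt Mining NL → Wildmere Trust (R3): 73% × 69% × 54% = 27.1998% of Clearview Energy Co.
Chain via Brightpath Realty LP → Silverbay Services GmbH (R3): 35% × 44% × 18% = 2.772% of Clearview Energy Co.
Aggregating (R1): 27.1998% + 2.772% = 29.9718%.

29.9718%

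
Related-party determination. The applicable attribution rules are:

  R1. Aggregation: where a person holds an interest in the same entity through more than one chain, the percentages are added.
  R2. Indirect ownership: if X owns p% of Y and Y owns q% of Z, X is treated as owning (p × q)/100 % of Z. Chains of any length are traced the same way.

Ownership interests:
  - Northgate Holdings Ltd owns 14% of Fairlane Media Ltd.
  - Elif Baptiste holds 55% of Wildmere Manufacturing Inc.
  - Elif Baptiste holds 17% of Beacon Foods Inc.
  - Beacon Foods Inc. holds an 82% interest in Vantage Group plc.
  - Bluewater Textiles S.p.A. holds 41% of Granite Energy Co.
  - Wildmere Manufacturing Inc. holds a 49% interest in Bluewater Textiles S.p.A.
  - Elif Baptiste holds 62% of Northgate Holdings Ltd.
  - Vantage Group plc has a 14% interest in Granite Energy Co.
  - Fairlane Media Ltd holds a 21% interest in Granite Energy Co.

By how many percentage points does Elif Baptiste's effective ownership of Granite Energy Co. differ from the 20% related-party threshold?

Chain via Beacon Foods Inc. → Vantage Group plc (R2): 17% × 82% × 14% = 1.9516% of Granite Energy Co.
Chain via Wildmere Manufacturing Inc. → Bluewater Textiles S.p.A. (R2): 55% × 49% × 41% = 11.0495% of Granite Energy Co.
Chain via Northgate Holdings Ltd → Fairlane Media Ltd (R2): 62% × 14% × 21% = 1.8228% of Granite Energy Co.
Aggregating (R1): 1.9516% + 11.0495% + 1.8228% = 14.8239%.
14.8239% falls short of the 20% threshold by 5.1761 percentage points.

5.1761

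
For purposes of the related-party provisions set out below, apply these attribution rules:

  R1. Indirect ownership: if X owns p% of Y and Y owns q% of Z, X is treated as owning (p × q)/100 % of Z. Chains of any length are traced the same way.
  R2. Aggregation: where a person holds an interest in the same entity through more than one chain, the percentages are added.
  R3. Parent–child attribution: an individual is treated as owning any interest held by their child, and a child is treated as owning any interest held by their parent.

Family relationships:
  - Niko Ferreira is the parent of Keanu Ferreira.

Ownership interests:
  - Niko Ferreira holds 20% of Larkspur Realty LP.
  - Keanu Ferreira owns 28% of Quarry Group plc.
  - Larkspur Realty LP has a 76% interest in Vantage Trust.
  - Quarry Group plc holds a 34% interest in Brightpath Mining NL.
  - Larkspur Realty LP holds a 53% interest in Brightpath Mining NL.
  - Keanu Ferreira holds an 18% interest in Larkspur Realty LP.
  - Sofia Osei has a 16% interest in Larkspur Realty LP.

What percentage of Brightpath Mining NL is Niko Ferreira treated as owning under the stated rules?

By parent–child attribution (R3), Niko Ferreira is treated as also owning Keanu Ferreira's interest in Larkspur Realty LP, giving 20% + 18% = 38%.
By parent–child attribution (R3), Niko Ferreira is treated as owning Keanu Ferreira's 28% interest in Quarry Group plc.
Chain via Larkspur Realty LP (R1): 38% × 53% = 20.14% of Brightpath Mining NL.
Chain via Quarry Group plc (R1): 28% × 34% = 9.52% of Brightpath Mining NL.
Aggregating (R2): 20.14% + 9.52% = 29.66%.

29.66%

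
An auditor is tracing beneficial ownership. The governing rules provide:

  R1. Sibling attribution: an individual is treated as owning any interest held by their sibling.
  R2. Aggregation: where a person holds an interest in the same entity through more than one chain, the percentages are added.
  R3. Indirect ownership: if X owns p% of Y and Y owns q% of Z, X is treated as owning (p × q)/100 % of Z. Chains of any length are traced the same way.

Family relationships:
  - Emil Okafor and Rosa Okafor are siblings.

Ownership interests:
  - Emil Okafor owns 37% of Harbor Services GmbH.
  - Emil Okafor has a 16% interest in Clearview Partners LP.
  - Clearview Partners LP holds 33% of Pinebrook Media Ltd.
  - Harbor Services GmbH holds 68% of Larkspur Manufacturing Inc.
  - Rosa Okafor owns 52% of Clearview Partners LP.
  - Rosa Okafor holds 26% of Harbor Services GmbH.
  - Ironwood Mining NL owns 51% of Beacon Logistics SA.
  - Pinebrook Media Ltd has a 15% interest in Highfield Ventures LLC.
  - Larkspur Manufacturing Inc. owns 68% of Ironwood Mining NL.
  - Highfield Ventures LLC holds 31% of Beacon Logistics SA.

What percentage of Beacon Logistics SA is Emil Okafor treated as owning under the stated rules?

By sibling attribution (R1), Emil Okafor is treated as also owning Rosa Okafor's interest in Clearview Partners LP, giving 16% + 52% = 68%.
By sibling attribution (R1), Emil Okafor is treated as also owning Rosa Okafor's interest in Harbor Services GmbH, giving 37% + 26% = 63%.
Chain via Clearview Partners LP → Pinebrook Media Ltd → Highfield Ventures LLC (R3): 68% × 33% × 15% × 31% = 1.04346% of Beacon Logistics SA.
Chain via Harbor Services GmbH → Larkspur Manufacturing Inc. → Ironwood Mining NL (R3): 63% × 68% × 68% × 51% = 14.856912% of Beacon Logistics SA.
Aggregating (R2): 1.04346% + 14.856912% = 15.900372%.

15.900372%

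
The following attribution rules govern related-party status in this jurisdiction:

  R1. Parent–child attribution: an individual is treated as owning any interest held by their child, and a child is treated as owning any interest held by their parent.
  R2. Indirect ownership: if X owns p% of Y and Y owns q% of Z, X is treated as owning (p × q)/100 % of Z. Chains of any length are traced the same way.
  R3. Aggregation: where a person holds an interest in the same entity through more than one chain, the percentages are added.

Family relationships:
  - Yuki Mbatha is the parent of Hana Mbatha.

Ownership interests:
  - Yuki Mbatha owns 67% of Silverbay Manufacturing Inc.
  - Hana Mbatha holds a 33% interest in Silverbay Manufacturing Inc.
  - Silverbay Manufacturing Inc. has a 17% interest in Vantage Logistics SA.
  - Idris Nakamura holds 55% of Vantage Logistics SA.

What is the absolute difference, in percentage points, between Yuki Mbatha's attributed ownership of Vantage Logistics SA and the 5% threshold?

By parent–child attribution (R1), Yuki Mbatha is treated as also owning Hana Mbatha's interest in Silverbay Manufacturing Inc, giving 67% + 33% = 100%.
Chain via Silverbay Manufacturing Inc. (R2): 100% × 17% = 17% of Vantage Logistics SA.
17% exceeds the 5% threshold by 12 percentage points.

12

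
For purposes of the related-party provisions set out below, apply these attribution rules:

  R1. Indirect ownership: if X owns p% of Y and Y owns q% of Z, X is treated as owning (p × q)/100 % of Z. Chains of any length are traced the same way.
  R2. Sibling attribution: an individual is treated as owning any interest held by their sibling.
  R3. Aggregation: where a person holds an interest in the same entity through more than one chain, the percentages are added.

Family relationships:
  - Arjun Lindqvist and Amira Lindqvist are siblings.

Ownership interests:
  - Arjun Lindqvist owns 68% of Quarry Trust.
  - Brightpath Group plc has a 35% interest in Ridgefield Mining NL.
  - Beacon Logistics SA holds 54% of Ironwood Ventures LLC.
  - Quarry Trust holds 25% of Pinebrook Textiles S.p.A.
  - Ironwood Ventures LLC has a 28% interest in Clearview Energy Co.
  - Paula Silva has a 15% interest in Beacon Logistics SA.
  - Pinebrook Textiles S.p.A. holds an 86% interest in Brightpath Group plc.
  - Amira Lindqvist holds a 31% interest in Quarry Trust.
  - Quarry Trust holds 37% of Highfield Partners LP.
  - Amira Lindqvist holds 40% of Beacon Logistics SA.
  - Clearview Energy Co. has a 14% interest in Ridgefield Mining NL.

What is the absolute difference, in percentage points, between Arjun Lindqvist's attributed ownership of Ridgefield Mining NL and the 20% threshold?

By sibling attribution (R2), Arjun Lindqvist is treated as also owning Amira Lindqvist's interest in Quarry Trust, giving 68% + 31% = 99%.
By sibling attribution (R2), Arjun Lindqvist is treated as owning Amira Lindqvist's 40% interest in Beacon Logistics SA.
Chain via Quarry Trust → Pinebrook Textiles S.p.A. → Brightpath Group plc (R1): 99% × 25% × 86% × 35% = 7.44975% of Ridgefield Mining NL.
Chain via Beacon Logistics SA → Ironwood Ventures LLC → Clearview Energy Co. (R1): 40% × 54% × 28% × 14% = 0.84672% of Ridgefield Mining NL.
Aggregating (R3): 7.44975% + 0.84672% = 8.29647%.
8.29647% falls short of the 20% threshold by 11.70353 percentage points.

11.70353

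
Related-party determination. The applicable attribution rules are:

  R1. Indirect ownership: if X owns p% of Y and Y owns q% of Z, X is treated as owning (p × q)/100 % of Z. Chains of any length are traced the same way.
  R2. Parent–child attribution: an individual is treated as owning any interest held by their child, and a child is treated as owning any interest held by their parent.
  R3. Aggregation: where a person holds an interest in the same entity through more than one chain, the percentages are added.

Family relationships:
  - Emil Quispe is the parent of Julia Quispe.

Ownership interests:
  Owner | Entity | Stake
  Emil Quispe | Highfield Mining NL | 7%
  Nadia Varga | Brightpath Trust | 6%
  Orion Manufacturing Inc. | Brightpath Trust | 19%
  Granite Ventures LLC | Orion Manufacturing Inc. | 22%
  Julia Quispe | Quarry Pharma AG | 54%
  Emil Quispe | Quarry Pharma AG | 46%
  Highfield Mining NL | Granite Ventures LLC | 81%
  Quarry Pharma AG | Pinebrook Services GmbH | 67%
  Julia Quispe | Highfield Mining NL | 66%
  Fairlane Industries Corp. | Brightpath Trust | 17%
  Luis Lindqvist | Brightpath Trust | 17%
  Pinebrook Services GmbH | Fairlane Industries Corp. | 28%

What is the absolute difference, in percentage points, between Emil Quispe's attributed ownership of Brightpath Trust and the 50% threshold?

By parent–child attribution (R2), Emil Quispe is treated as also owning Julia Quispe's interest in Highfield Mining NL, giving 7% + 66% = 73%.
By parent–child attribution (R2), Emil Quispe is treated as also owning Julia Quispe's interest in Quarry Pharma AG, giving 46% + 54% = 100%.
Chain via Highfield Mining NL → Granite Ventures LLC → Orion Manufacturing Inc. (R1): 73% × 81% × 22% × 19% = 2.471634% of Brightpath Trust.
Chain via Quarry Pharma AG → Pinebrook Services GmbH → Fairlane Industries Corp. (R1): 100% × 67% × 28% × 17% = 3.1892% of Brightpath Trust.
Aggregating (R3): 2.471634% + 3.1892% = 5.660834%.
5.660834% falls short of the 50% threshold by 44.339166 percentage points.

44.339166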